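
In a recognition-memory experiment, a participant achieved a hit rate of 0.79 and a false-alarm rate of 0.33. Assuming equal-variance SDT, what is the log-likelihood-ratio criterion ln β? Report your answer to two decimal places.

z(H) = z(0.79) = 0.806
z(FA) = z(0.33) = -0.440
ln β = −½·[z(H)² − z(FA)²] = −0.5 × (0.650 − 0.194) = -0.228

ln β = -0.23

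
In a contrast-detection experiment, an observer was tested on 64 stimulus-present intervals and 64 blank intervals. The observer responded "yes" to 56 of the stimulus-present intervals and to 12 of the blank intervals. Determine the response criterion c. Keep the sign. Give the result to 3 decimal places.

H = 56/64 = 0.8750
FA = 12/64 = 0.1875
z(H) = z(0.8750) = 1.1503
z(FA) = z(0.1875) = -0.8871
c = −½·[z(H) + z(FA)] = −0.5 × (1.1503 + (-0.8871)) = -0.1316
c < 0: the observer has a liberal response bias.

c = -0.132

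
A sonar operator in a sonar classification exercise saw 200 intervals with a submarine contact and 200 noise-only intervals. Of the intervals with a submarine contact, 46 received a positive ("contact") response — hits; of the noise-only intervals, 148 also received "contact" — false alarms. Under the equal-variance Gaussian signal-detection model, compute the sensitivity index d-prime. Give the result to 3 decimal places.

H = 46/200 = 0.2300
FA = 148/200 = 0.7400
z(0.2300) = -0.7388, z(0.7400) = 0.6433
d' = z(H) − z(FA) = -0.7388 − 0.6433 = -1.3821

d-prime = -1.382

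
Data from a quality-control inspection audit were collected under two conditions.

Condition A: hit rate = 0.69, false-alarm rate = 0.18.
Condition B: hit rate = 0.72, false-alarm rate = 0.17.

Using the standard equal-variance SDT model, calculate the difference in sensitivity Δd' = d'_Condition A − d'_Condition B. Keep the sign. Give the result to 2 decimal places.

Δd' = -0.13

Condition A: z(0.69) = 0.496, z(0.18) = -0.915, d' = 1.411
Condition B: z(0.72) = 0.583, z(0.17) = -0.954, d' = 1.537
Δd' = d'_Condition A − d'_Condition B = 1.411 − 1.537 = -0.126
Condition B has the higher sensitivity.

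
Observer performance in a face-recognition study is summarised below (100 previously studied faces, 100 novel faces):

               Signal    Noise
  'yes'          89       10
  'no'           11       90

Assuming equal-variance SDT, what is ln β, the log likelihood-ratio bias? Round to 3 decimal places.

ln β = 0.069

H = 89/100 = 0.8900
FA = 10/100 = 0.1000
Φ⁻¹(H) = Φ⁻¹(0.8900) = 1.2265
Φ⁻¹(FA) = Φ⁻¹(0.1000) = -1.2816
ln β = −½·[z(H)² − z(FA)²] = −0.5 × (1.5043 − 1.6425) = 0.0691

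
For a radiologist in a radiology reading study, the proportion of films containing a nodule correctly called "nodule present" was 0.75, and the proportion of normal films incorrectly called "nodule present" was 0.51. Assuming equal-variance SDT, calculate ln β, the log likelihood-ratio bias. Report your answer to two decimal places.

ln β = -0.23

Φ⁻¹(H) = Φ⁻¹(0.75) = 0.674
Φ⁻¹(FA) = Φ⁻¹(0.51) = 0.025
ln β = −½·[z(H)² − z(FA)²] = −0.5 × (0.454 − 0.001) = -0.2265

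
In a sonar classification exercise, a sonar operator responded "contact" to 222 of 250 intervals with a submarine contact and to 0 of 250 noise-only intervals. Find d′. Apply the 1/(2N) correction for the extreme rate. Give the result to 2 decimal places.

The false-alarm rate is 0/250 = 0, so apply the 1/(2N) correction: FA → 1/(2·250) = 0.00200.
z(H) = z(0.88800) = 1.216
z(FA) = z(0.00200) = -2.878
d' = 1.216 − (-2.878) = 4.094

d′ = 4.09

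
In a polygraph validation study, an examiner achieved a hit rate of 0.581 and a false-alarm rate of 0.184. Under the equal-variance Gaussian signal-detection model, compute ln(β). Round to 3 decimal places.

ln β = 0.384

Φ⁻¹(H) = Φ⁻¹(0.581) = 0.2045
Φ⁻¹(FA) = Φ⁻¹(0.184) = -0.9002
ln β = −½·[z(H)² − z(FA)²] = −0.5 × (0.0418 − 0.8104) = 0.3843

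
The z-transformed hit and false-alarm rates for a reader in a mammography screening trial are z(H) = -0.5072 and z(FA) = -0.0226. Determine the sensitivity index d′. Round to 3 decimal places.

d' = z(H) − z(FA) = -0.5072 − (-0.0226) = -0.4846

d′ = -0.485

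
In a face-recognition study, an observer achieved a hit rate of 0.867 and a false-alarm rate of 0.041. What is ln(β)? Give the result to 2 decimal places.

ln β = 0.89

z(0.867) = 1.112, z(0.041) = -1.739
ln β = −½·[z(H)² − z(FA)²] = −0.5 × (1.237 − 3.024) = 0.8935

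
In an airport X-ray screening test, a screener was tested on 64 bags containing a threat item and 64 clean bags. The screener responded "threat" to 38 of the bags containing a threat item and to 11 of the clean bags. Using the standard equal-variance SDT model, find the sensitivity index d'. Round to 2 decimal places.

d' = 1.18

H = 38/64 = 0.5938
FA = 11/64 = 0.1719
Φ⁻¹(0.5938) = 0.237, Φ⁻¹(0.1719) = -0.947
d' = z(H) − z(FA) = 0.237 − (-0.947) = 1.184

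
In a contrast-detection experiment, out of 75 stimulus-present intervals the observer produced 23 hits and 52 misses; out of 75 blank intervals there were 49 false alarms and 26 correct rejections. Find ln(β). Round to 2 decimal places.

ln β = -0.05

H = 23/75 = 0.3067
FA = 49/75 = 0.6533
z(H) = -0.505
z(FA) = 0.394
ln β = −½·[z(H)² − z(FA)²] = −0.5 × (0.255 − 0.155) = -0.050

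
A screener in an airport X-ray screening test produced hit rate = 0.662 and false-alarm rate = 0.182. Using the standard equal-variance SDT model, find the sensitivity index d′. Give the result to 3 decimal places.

d′ = 1.326

Φ⁻¹(H) = 0.4179
Φ⁻¹(FA) = -0.9078
d' = z(H) − z(FA) = 0.4179 − (-0.9078) = 1.3257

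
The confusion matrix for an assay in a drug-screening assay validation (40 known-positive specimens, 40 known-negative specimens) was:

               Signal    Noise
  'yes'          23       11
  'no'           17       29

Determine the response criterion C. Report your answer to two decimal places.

C = 0.20

H = 23/40 = 0.5750
FA = 11/40 = 0.2750
Φ⁻¹(0.5750) = 0.189, Φ⁻¹(0.2750) = -0.598
c = −½·[z(H) + z(FA)] = −0.5 × (0.189 + (-0.598)) = 0.2045
c > 0: the assay has a conservative response bias.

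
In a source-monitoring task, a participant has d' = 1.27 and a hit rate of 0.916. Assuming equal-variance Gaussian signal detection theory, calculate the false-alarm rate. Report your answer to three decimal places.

z(hit rate) = z(0.916) = 1.3787
z(FA) = z(H) − d' = 1.3787 − 1.27 = 0.1087
false-alarm rate = Φ(0.1087) = 0.5433

false-alarm rate = 0.543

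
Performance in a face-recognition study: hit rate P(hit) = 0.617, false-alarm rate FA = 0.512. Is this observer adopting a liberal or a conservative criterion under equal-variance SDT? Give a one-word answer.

liberal

z(H) = 0.298, z(FA) = 0.030
c = −½·(z(H) + z(FA)) = -0.164
c < 0 → liberal criterion (biased toward responding “yes”).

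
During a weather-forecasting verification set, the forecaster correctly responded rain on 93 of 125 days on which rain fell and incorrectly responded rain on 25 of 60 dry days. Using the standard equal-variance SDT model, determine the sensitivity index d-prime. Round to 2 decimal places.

d-prime = 0.87

H = 93/125 = 0.7440
FA = 25/60 = 0.4167
z(H) = z(0.7440) = 0.656
z(FA) = z(0.4167) = -0.210
d' = z(H) − z(FA) = 0.656 − (-0.210) = 0.866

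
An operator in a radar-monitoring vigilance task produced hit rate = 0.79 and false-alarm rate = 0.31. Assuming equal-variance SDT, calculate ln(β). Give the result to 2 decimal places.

z(H) = 0.806
z(FA) = -0.496
ln β = −½·[z(H)² − z(FA)²] = −0.5 × (0.650 − 0.246) = -0.202

ln β = -0.20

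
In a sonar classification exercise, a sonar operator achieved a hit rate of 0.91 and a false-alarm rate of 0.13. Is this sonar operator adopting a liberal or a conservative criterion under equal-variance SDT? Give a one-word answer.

liberal

z(H) = 1.341, z(FA) = -1.126
c = −½·(z(H) + z(FA)) = -0.1075
c < 0 → liberal criterion (biased toward responding “yes”).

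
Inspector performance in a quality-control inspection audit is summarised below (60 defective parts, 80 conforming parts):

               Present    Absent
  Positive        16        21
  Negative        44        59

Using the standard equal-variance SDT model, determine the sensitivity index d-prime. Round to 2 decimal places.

H = 16/60 = 0.2667
FA = 21/80 = 0.2625
z(0.2667) = -0.623, z(0.2625) = -0.636
d' = z(H) − z(FA) = -0.623 − (-0.636) = 0.013

d-prime = 0.01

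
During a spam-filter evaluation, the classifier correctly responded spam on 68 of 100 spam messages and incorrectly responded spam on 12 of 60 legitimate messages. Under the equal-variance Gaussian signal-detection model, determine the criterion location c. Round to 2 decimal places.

c = 0.19

H = 68/100 = 0.6800
FA = 12/60 = 0.2000
Φ⁻¹(H) = Φ⁻¹(0.6800) = 0.4677
Φ⁻¹(FA) = Φ⁻¹(0.2000) = -0.8416
c = −½·[z(H) + z(FA)] = −0.5 × (0.4677 + (-0.8416)) = 0.18695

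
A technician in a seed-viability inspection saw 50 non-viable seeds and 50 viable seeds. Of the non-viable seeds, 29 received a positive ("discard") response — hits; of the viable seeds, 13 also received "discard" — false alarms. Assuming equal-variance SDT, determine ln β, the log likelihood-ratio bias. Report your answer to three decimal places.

H = 29/50 = 0.5800
FA = 13/50 = 0.2600
z(H) = z(0.5800) = 0.2019
z(FA) = z(0.2600) = -0.6433
ln β = −½·[z(H)² − z(FA)²] = −0.5 × (0.0408 − 0.4138) = 0.1865

ln β = 0.187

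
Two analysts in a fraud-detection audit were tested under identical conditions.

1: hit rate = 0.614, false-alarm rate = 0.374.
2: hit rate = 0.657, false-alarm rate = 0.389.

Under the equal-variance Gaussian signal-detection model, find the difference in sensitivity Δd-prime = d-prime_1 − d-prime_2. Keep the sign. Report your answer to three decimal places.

Δd-prime = -0.075

1: z(0.614) = 0.2898, z(0.374) = -0.3213, d' = 0.6111
2: z(0.657) = 0.4043, z(0.389) = -0.2819, d' = 0.6862
Δd' = d'_1 − d'_2 = 0.6111 − 0.6862 = -0.0751
2 has the higher sensitivity.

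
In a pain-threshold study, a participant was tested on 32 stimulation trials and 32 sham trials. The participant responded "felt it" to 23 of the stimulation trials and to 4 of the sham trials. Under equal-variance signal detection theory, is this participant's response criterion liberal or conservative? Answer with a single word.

conservative

z(H) = 0.579, z(FA) = -1.150
c = −½·(z(H) + z(FA)) = 0.2855
c > 0 → conservative criterion (biased toward responding “no”).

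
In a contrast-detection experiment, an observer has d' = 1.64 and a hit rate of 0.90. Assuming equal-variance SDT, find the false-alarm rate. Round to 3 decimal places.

false-alarm rate = 0.360

z(hit rate) = z(0.90) = 1.2816
z(FA) = z(H) − d' = 1.2816 − 1.64 = -0.3584
false-alarm rate = Φ(-0.3584) = 0.3600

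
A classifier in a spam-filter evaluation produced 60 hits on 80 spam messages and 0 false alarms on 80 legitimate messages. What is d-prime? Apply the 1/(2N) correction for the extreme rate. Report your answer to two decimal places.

The false-alarm rate is 0/80 = 0, so apply the 1/(2N) correction: FA → 1/(2·80) = 0.00625.
z(H) = z(0.75000) = 0.674
z(FA) = z(0.00625) = -2.498
d' = 0.674 − (-2.498) = 3.172

d-prime = 3.17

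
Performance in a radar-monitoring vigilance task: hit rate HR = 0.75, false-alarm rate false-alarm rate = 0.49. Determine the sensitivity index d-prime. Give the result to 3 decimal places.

z(0.75) = 0.6745, z(0.49) = -0.0251
d' = z(H) − z(FA) = 0.6745 − (-0.0251) = 0.6996

d-prime = 0.700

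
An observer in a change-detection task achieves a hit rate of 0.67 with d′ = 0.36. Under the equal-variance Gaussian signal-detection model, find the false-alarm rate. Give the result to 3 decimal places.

false-alarm rate = 0.532

z(hit rate) = z(0.67) = 0.4399
z(FA) = z(H) − d' = 0.4399 − 0.36 = 0.0799
false-alarm rate = Φ(0.0799) = 0.5318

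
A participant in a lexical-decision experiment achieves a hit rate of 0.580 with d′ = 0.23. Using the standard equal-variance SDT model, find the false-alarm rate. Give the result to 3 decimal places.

false-alarm rate = 0.489

z(hit rate) = z(0.580) = 0.2019
z(FA) = z(H) − d' = 0.2019 − 0.23 = -0.0281
false-alarm rate = Φ(-0.0281) = 0.4888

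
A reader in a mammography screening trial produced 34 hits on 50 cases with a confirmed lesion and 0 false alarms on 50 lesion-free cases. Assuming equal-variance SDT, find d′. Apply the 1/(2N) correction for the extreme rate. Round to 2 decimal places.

The false-alarm rate is 0/50 = 0, so apply the 1/(2N) correction: FA → 1/(2·50) = 0.01000.
z(H) = z(0.68000) = 0.468
z(FA) = z(0.01000) = -2.326
d' = 0.468 − (-2.326) = 2.794

d′ = 2.79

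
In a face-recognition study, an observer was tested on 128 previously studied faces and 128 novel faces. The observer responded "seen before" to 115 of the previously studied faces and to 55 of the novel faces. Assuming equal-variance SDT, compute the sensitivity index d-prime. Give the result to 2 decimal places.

H = 115/128 = 0.8984
FA = 55/128 = 0.4297
z(0.8984) = 1.272, z(0.4297) = -0.177
d' = z(H) − z(FA) = 1.272 − (-0.177) = 1.449

d-prime = 1.45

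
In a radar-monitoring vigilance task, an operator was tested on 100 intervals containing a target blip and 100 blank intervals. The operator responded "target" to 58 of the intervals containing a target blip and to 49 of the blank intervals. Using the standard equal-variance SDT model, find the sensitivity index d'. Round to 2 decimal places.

d' = 0.23

H = 58/100 = 0.5800
FA = 49/100 = 0.4900
z(H) = 0.202
z(FA) = -0.025
d' = z(H) − z(FA) = 0.202 − (-0.025) = 0.227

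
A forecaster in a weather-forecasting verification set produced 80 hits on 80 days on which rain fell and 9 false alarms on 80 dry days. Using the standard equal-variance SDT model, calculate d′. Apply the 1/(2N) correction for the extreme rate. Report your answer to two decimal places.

d′ = 3.71

The hit rate is 80/80 = 1, so apply the 1/(2N) correction: H → 1 − 1/(2·80) = 0.99375.
z(H) = z(0.99375) = 2.498
z(FA) = z(0.11250) = -1.213
d' = 2.498 − (-1.213) = 3.711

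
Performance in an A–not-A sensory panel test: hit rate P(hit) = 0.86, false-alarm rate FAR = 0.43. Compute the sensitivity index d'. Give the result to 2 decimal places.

z(H) = z(0.86) = 1.0803
z(FA) = z(0.43) = -0.1764
d' = z(H) − z(FA) = 1.0803 − (-0.1764) = 1.2567

d' = 1.26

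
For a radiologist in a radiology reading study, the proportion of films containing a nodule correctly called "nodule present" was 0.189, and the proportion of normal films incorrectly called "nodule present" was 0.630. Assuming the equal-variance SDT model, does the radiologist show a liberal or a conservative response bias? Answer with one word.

conservative

z(H) = -0.882, z(FA) = 0.332
c = −½·(z(H) + z(FA)) = 0.275
c > 0 → conservative criterion (biased toward responding “no”).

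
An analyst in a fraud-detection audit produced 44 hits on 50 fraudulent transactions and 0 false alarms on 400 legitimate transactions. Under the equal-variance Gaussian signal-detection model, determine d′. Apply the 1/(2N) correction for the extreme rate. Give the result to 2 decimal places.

d′ = 4.20

The false-alarm rate is 0/400 = 0, so apply the 1/(2N) correction: FA → 1/(2·400) = 0.00125.
z(H) = z(0.88000) = 1.175
z(FA) = z(0.00125) = -3.023
d' = 1.175 − (-3.023) = 4.198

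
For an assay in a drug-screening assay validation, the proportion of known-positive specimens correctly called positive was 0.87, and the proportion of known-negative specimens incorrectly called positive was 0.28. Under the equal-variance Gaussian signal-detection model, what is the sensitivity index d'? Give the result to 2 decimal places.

z(H) = z(0.87) = 1.126
z(FA) = z(0.28) = -0.583
d' = z(H) − z(FA) = 1.126 − (-0.583) = 1.709

d' = 1.71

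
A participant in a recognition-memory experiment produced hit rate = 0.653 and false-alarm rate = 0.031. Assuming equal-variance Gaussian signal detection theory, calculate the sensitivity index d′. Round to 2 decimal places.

z(H) = 0.393
z(FA) = -1.866
d' = z(H) − z(FA) = 0.393 − (-1.866) = 2.259

d′ = 2.26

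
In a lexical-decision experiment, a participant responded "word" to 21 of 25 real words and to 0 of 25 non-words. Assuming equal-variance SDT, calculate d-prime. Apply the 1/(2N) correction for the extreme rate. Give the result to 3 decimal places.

The false-alarm rate is 0/25 = 0, so apply the 1/(2N) correction: FA → 1/(2·25) = 0.02000.
z(H) = z(0.84000) = 0.9945
z(FA) = z(0.02000) = -2.0537
d' = 0.9945 − (-2.0537) = 3.0482

d-prime = 3.048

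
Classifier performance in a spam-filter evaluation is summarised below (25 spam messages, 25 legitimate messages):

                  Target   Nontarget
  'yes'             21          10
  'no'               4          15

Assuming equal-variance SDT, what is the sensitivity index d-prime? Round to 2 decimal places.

H = 21/25 = 0.8400
FA = 10/25 = 0.4000
z(0.8400) = 0.9945, z(0.4000) = -0.2533
d' = z(H) − z(FA) = 0.9945 − (-0.2533) = 1.2478

d-prime = 1.25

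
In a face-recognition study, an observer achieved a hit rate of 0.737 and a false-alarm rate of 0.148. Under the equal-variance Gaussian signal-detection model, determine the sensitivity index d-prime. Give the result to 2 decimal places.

d-prime = 1.68

z(H) = 0.6341
z(FA) = -1.0450
d' = z(H) − z(FA) = 0.6341 − (-1.0450) = 1.6791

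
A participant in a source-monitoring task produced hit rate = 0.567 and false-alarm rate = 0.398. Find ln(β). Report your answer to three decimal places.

Φ⁻¹(H) = Φ⁻¹(0.567) = 0.1687
Φ⁻¹(FA) = Φ⁻¹(0.398) = -0.2585
ln β = −½·[z(H)² − z(FA)²] = −0.5 × (0.0285 − 0.0668) = 0.01915

ln β = 0.019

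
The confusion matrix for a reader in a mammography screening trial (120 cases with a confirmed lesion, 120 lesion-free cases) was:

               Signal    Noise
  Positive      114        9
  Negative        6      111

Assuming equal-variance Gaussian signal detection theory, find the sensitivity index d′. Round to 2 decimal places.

H = 114/120 = 0.9500
FA = 9/120 = 0.0750
z(H) = z(0.9500) = 1.6449
z(FA) = z(0.0750) = -1.4395
d' = z(H) − z(FA) = 1.6449 − (-1.4395) = 3.0844

d′ = 3.08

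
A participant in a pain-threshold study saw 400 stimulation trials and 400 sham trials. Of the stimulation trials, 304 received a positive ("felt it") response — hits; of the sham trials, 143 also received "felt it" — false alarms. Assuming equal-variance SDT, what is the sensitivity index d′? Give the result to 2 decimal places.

d′ = 1.07

H = 304/400 = 0.7600
FA = 143/400 = 0.3575
Φ⁻¹(H) = 0.706
Φ⁻¹(FA) = -0.365
d' = z(H) − z(FA) = 0.706 − (-0.365) = 1.071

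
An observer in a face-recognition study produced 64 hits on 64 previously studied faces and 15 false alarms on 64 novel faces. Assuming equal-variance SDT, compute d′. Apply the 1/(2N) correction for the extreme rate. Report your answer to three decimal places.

The hit rate is 64/64 = 1, so apply the 1/(2N) correction: H → 1 − 1/(2·64) = 0.99219.
z(H) = z(0.99219) = 2.4177
z(FA) = z(0.23438) = -0.7245
d' = 2.4177 − (-0.7245) = 3.1422

d′ = 3.142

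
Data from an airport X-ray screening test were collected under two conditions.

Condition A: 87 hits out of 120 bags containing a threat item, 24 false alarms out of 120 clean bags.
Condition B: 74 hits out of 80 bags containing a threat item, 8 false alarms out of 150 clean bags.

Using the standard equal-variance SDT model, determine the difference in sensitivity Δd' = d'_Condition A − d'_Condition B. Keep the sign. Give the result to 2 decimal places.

Δd' = -1.61

Condition A: z(0.7250) = 0.598, z(0.2000) = -0.842, d' = 1.440
Condition B: z(0.9250) = 1.440, z(0.0533) = -1.614, d' = 3.054
Δd' = d'_Condition A − d'_Condition B = 1.440 − 3.054 = -1.614
Condition B has the higher sensitivity.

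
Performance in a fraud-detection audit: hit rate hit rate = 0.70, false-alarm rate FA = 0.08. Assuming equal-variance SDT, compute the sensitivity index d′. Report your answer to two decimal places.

z(H) = z(0.70) = 0.524
z(FA) = z(0.08) = -1.405
d' = z(H) − z(FA) = 0.524 − (-1.405) = 1.929

d′ = 1.93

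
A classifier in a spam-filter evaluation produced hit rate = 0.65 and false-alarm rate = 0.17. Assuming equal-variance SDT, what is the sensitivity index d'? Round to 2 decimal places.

d' = 1.34

z(H) = 0.3853
z(FA) = -0.9542
d' = z(H) − z(FA) = 0.3853 − (-0.9542) = 1.3395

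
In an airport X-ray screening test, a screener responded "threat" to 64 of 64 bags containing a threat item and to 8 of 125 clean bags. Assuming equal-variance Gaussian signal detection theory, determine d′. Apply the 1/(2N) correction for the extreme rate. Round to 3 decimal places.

d′ = 3.940

The hit rate is 64/64 = 1, so apply the 1/(2N) correction: H → 1 − 1/(2·64) = 0.99219.
z(H) = z(0.99219) = 2.4177
z(FA) = z(0.06400) = -1.5220
d' = 2.4177 − (-1.5220) = 3.9397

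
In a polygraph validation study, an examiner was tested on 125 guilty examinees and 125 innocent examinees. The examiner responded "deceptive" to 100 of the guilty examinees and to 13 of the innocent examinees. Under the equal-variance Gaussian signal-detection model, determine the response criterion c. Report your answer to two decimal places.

c = 0.21

H = 100/125 = 0.8000
FA = 13/125 = 0.1040
z(0.8000) = 0.842, z(0.1040) = -1.259
c = −½·[z(H) + z(FA)] = −0.5 × (0.842 + (-1.259)) = 0.2085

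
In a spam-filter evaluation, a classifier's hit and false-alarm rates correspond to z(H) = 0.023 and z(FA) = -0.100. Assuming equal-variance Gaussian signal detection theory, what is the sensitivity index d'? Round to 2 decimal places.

d' = 0.12

d' = z(H) − z(FA) = 0.023 − (-0.100) = 0.123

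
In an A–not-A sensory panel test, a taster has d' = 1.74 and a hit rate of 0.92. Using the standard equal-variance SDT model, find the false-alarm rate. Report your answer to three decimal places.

false-alarm rate = 0.369

z(hit rate) = z(0.92) = 1.4051
z(FA) = z(H) − d' = 1.4051 − 1.74 = -0.3349
false-alarm rate = Φ(-0.3349) = 0.3689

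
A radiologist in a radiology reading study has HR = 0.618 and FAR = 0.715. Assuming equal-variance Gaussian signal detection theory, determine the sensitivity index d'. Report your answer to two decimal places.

d' = -0.27

z(H) = 0.3002
z(FA) = 0.5681
d' = z(H) − z(FA) = 0.3002 − 0.5681 = -0.2679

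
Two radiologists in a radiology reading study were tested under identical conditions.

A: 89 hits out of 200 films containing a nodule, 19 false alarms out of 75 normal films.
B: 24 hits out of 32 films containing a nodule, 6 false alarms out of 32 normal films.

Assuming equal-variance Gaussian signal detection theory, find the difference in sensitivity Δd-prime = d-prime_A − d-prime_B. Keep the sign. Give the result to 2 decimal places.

Δd-prime = -1.04

A: z(0.4450) = -0.138, z(0.2533) = -0.664, d' = 0.526
B: z(0.7500) = 0.674, z(0.1875) = -0.887, d' = 1.561
Δd' = d'_A − d'_B = 0.526 − 1.561 = -1.035
B has the higher sensitivity.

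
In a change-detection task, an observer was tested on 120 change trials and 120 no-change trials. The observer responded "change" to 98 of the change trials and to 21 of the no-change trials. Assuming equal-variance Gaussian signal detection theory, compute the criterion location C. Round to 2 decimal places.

H = 98/120 = 0.8167
FA = 21/120 = 0.1750
Φ⁻¹(0.8167) = 0.903, Φ⁻¹(0.1750) = -0.935
c = −½·[z(H) + z(FA)] = −0.5 × (0.903 + (-0.935)) = 0.016

C = 0.02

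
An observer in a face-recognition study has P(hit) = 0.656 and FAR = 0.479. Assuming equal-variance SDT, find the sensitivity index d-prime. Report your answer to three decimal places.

d-prime = 0.454

z(H) = 0.4016
z(FA) = -0.0527
d' = z(H) − z(FA) = 0.4016 − (-0.0527) = 0.4543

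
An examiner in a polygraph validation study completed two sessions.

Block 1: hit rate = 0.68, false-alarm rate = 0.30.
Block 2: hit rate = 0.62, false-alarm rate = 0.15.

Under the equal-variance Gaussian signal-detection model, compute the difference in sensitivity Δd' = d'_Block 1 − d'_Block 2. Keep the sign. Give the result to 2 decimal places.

Δd' = -0.35

Block 1: z(0.68) = 0.468, z(0.30) = -0.524, d' = 0.992
Block 2: z(0.62) = 0.305, z(0.15) = -1.036, d' = 1.341
Δd' = d'_Block 1 − d'_Block 2 = 0.992 − 1.341 = -0.349
Block 2 has the higher sensitivity.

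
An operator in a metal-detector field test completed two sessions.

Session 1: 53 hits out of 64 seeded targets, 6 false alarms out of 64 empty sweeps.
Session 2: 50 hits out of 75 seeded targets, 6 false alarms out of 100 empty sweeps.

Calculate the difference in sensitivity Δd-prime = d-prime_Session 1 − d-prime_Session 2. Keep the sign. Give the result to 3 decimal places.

Δd-prime = 0.279

Session 1: z(0.8281) = 0.9467, z(0.0938) = -1.3177, d' = 2.2644
Session 2: z(0.6667) = 0.4308, z(0.0600) = -1.5548, d' = 1.9856
Δd' = d'_Session 1 − d'_Session 2 = 2.2644 − 1.9856 = 0.2788
Session 1 has the higher sensitivity.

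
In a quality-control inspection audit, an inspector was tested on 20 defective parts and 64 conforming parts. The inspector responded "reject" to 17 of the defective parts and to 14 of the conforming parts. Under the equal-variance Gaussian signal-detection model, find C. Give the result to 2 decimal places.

H = 17/20 = 0.8500
FA = 14/64 = 0.2188
z(H) = 1.036
z(FA) = -0.776
c = −½·[z(H) + z(FA)] = −0.5 × (1.036 + (-0.776)) = -0.130
c < 0: the inspector has a liberal response bias.

C = -0.13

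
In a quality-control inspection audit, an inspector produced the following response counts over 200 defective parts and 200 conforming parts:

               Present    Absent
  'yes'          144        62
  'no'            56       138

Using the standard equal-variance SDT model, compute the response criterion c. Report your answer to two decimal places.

c = -0.04

H = 144/200 = 0.7200
FA = 62/200 = 0.3100
z(H) = z(0.7200) = 0.583
z(FA) = z(0.3100) = -0.496
c = −½·[z(H) + z(FA)] = −0.5 × (0.583 + (-0.496)) = -0.0435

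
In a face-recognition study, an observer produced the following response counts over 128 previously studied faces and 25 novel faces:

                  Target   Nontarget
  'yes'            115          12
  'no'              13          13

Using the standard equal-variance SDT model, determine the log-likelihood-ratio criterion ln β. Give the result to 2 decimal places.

ln β = -0.81

H = 115/128 = 0.8984
FA = 12/25 = 0.4800
z(H) = 1.272
z(FA) = -0.050
ln β = −½·[z(H)² − z(FA)²] = −0.5 × (1.618 − 0.003) = -0.8075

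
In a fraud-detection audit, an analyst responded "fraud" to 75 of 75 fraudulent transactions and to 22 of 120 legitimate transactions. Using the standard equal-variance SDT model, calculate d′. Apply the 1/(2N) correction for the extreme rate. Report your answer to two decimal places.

d′ = 3.38

The hit rate is 75/75 = 1, so apply the 1/(2N) correction: H → 1 − 1/(2·75) = 0.99333.
z(H) = z(0.99333) = 2.475
z(FA) = z(0.18333) = -0.903
d' = 2.475 − (-0.903) = 3.378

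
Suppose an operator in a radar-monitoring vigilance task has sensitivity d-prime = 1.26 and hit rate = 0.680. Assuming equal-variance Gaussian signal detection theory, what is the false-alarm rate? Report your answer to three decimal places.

false-alarm rate = 0.214

z(hit rate) = z(0.680) = 0.4677
z(FA) = z(H) − d' = 0.4677 − 1.26 = -0.7923
false-alarm rate = Φ(-0.7923) = 0.2141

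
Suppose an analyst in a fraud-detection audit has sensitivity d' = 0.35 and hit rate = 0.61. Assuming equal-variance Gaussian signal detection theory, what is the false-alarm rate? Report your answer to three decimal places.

false-alarm rate = 0.472

z(hit rate) = z(0.61) = 0.2793
z(FA) = z(H) − d' = 0.2793 − 0.35 = -0.0707
false-alarm rate = Φ(-0.0707) = 0.4718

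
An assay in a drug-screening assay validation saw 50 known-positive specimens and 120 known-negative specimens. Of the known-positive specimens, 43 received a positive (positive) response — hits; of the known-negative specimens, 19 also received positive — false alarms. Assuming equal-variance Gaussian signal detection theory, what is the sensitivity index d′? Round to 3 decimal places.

d′ = 2.082

H = 43/50 = 0.8600
FA = 19/120 = 0.1583
z(0.8600) = 1.0803, z(0.1583) = -1.0015
d' = z(H) − z(FA) = 1.0803 − (-1.0015) = 2.0818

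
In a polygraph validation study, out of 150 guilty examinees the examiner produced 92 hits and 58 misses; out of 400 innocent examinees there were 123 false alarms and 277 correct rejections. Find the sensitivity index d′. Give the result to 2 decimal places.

d′ = 0.79

H = 92/150 = 0.6133
FA = 123/400 = 0.3075
z(H) = 0.288
z(FA) = -0.503
d' = z(H) − z(FA) = 0.288 − (-0.503) = 0.791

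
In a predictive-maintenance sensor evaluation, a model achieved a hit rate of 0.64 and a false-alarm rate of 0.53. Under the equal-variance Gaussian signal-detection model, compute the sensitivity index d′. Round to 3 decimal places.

z(H) = 0.3585
z(FA) = 0.0753
d' = z(H) − z(FA) = 0.3585 − 0.0753 = 0.2832

d′ = 0.283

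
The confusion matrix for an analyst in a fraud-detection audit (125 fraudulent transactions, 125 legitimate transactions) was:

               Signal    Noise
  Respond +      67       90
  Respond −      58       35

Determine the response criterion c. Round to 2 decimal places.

H = 67/125 = 0.5360
FA = 90/125 = 0.7200
z(H) = z(0.5360) = 0.090
z(FA) = z(0.7200) = 0.583
c = −½·[z(H) + z(FA)] = −0.5 × (0.090 + 0.583) = -0.3365

c = -0.34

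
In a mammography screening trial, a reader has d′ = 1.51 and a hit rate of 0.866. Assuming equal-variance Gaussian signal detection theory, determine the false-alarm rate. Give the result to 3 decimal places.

false-alarm rate = 0.344

z(hit rate) = z(0.866) = 1.1077
z(FA) = z(H) − d' = 1.1077 − 1.51 = -0.4023
false-alarm rate = Φ(-0.4023) = 0.3437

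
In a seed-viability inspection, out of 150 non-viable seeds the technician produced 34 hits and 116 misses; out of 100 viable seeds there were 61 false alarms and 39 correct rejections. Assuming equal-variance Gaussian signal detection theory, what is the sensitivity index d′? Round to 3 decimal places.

H = 34/150 = 0.2267
FA = 61/100 = 0.6100
z(H) = -0.7498
z(FA) = 0.2793
d' = z(H) − z(FA) = -0.7498 − 0.2793 = -1.0291

d′ = -1.029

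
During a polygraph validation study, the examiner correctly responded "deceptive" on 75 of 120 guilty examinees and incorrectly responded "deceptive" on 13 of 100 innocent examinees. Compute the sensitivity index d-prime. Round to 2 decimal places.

H = 75/120 = 0.6250
FA = 13/100 = 0.1300
z(H) = 0.3186
z(FA) = -1.1264
d' = z(H) − z(FA) = 0.3186 − (-1.1264) = 1.4450

d-prime = 1.45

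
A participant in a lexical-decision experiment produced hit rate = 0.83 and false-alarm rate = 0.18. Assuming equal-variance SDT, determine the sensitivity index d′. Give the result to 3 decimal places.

d′ = 1.870

z(H) = 0.9542
z(FA) = -0.9154
d' = z(H) − z(FA) = 0.9542 − (-0.9154) = 1.8696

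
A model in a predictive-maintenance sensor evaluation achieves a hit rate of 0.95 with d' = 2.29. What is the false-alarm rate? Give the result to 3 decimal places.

false-alarm rate = 0.259

z(hit rate) = z(0.95) = 1.6449
z(FA) = z(H) − d' = 1.6449 − 2.29 = -0.6451
false-alarm rate = Φ(-0.6451) = 0.2594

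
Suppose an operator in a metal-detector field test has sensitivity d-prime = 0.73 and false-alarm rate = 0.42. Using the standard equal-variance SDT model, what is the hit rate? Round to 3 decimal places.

hit rate = 0.701

z(false-alarm rate) = z(0.42) = -0.2019
z(H) = z(FA) + d' = -0.2019 + 0.73 = 0.5281
hit rate = Φ(0.5281) = 0.7013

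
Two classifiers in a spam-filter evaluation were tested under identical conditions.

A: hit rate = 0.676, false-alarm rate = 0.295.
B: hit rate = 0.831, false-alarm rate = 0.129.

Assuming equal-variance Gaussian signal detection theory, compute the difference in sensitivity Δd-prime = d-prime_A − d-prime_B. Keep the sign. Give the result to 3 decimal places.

Δd-prime = -1.094

A: z(0.676) = 0.4565, z(0.295) = -0.5388, d' = 0.9953
B: z(0.831) = 0.9581, z(0.129) = -1.1311, d' = 2.0892
Δd' = d'_A − d'_B = 0.9953 − 2.0892 = -1.0939
B has the higher sensitivity.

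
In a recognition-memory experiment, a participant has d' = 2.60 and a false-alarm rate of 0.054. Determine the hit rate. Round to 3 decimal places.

hit rate = 0.840

z(false-alarm rate) = z(0.054) = -1.6072
z(H) = z(FA) + d' = -1.6072 + 2.60 = 0.9928
hit rate = Φ(0.9928) = 0.8396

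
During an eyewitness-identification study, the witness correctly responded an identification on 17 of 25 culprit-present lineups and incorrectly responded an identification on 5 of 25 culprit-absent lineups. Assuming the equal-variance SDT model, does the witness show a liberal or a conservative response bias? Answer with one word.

conservative

z(H) = 0.468, z(FA) = -0.842
c = −½·(z(H) + z(FA)) = 0.187
c > 0 → conservative criterion (biased toward responding “no”).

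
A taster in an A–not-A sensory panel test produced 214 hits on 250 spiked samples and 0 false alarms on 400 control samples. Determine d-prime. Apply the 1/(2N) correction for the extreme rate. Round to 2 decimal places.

The false-alarm rate is 0/400 = 0, so apply the 1/(2N) correction: FA → 1/(2·400) = 0.00125.
z(H) = z(0.85600) = 1.063
z(FA) = z(0.00125) = -3.023
d' = 1.063 − (-3.023) = 4.086

d-prime = 4.09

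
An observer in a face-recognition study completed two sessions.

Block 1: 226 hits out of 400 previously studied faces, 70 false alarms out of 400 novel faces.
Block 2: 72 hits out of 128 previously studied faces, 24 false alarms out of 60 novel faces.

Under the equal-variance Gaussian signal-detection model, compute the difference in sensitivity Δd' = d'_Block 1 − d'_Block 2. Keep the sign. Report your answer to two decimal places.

Δd' = 0.69

Block 1: z(0.5650) = 0.164, z(0.1750) = -0.935, d' = 1.099
Block 2: z(0.5625) = 0.157, z(0.4000) = -0.253, d' = 0.410
Δd' = d'_Block 1 − d'_Block 2 = 1.099 − 0.410 = 0.689
Block 1 has the higher sensitivity.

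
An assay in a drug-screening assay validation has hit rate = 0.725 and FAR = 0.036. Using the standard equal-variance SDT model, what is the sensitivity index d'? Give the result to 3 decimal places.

z(H) = z(0.725) = 0.5978
z(FA) = z(0.036) = -1.7991
d' = z(H) − z(FA) = 0.5978 − (-1.7991) = 2.3969

d' = 2.397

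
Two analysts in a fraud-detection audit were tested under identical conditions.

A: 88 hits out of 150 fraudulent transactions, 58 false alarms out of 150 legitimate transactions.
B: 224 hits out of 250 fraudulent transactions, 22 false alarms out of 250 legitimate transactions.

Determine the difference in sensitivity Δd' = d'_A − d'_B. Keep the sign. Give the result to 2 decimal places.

Δd' = -2.11

A: z(0.5867) = 0.219, z(0.3867) = -0.288, d' = 0.507
B: z(0.8960) = 1.259, z(0.0880) = -1.353, d' = 2.612
Δd' = d'_A − d'_B = 0.507 − 2.612 = -2.105
B has the higher sensitivity.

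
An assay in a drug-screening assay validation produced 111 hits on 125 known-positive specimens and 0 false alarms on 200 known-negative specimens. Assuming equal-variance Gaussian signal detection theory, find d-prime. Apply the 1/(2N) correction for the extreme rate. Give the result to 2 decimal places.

The false-alarm rate is 0/200 = 0, so apply the 1/(2N) correction: FA → 1/(2·200) = 0.00250.
z(H) = z(0.88800) = 1.216
z(FA) = z(0.00250) = -2.807
d' = 1.216 − (-2.807) = 4.023

d-prime = 4.02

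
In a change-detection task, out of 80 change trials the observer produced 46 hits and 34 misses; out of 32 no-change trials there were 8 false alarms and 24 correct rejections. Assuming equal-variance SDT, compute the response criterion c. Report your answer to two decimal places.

H = 46/80 = 0.5750
FA = 8/32 = 0.2500
z(0.5750) = 0.1891, z(0.2500) = -0.6745
c = −½·[z(H) + z(FA)] = −0.5 × (0.1891 + (-0.6745)) = 0.2427
c > 0: the observer has a conservative response bias.

c = 0.24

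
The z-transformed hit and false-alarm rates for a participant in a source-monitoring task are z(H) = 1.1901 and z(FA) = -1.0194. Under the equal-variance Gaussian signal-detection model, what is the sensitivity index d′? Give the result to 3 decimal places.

d′ = 2.210

d' = z(H) − z(FA) = 1.1901 − (-1.0194) = 2.2095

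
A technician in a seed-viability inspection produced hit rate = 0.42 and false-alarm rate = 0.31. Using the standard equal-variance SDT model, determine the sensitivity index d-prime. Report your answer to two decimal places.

z(H) = -0.202
z(FA) = -0.496
d' = z(H) − z(FA) = -0.202 − (-0.496) = 0.294

d-prime = 0.29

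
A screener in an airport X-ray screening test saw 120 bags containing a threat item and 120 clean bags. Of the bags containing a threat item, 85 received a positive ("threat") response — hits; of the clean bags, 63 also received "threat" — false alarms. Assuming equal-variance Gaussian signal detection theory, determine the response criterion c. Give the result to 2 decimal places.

H = 85/120 = 0.7083
FA = 63/120 = 0.5250
z(H) = z(0.7083) = 0.5484
z(FA) = z(0.5250) = 0.0627
c = −½·[z(H) + z(FA)] = −0.5 × (0.5484 + 0.0627) = -0.30555
c < 0: the screener has a liberal response bias.

c = -0.31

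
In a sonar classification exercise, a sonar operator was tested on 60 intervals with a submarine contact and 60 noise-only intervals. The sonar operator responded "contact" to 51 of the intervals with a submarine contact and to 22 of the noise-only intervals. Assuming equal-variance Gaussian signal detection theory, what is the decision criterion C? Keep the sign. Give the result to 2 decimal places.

C = -0.35

H = 51/60 = 0.8500
FA = 22/60 = 0.3667
z(H) = z(0.8500) = 1.036
z(FA) = z(0.3667) = -0.341
c = −½·[z(H) + z(FA)] = −0.5 × (1.036 + (-0.341)) = -0.3475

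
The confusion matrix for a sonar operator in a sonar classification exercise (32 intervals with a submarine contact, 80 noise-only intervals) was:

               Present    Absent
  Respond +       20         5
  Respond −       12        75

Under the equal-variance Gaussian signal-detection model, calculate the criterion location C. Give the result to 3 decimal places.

C = 0.608

H = 20/32 = 0.6250
FA = 5/80 = 0.0625
Φ⁻¹(H) = Φ⁻¹(0.6250) = 0.3186
Φ⁻¹(FA) = Φ⁻¹(0.0625) = -1.5341
c = −½·[z(H) + z(FA)] = −0.5 × (0.3186 + (-1.5341)) = 0.60775
c > 0: the sonar operator has a conservative response bias.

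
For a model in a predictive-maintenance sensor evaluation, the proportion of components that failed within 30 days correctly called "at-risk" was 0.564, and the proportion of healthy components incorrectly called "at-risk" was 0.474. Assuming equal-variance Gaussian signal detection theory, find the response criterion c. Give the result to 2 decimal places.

Φ⁻¹(0.564) = 0.161, Φ⁻¹(0.474) = -0.065
c = −½·[z(H) + z(FA)] = −0.5 × (0.161 + (-0.065)) = -0.048

c = -0.05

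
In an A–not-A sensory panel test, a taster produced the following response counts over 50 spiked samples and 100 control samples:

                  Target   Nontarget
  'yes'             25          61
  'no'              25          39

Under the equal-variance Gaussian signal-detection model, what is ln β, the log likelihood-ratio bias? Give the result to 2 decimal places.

ln β = 0.04

H = 25/50 = 0.5000
FA = 61/100 = 0.6100
z(0.5000) = 0.000, z(0.6100) = 0.279
ln β = −½·[z(H)² − z(FA)²] = −0.5 × (0.000 − 0.078) = 0.039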